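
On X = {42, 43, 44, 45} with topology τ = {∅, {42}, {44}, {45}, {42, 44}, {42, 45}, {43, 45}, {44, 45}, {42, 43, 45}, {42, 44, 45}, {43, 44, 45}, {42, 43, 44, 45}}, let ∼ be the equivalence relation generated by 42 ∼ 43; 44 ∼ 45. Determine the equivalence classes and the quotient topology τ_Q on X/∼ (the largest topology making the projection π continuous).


X/∼ = {[42=43], [44=45]}; |τ_Q| = 3.

Equivalence classes: [42=43], [44=45].
Quotient map π: X → X/∼ sends 42 ↦ [42=43], 43 ↦ [42=43], 44 ↦ [44=45], 45 ↦ [44=45].
For each subset V ⊆ X/∼, compute π^{-1}(V) ⊆ X and check whether π^{-1}(V) ∈ τ. V is open in τ_Q iff π^{-1}(V) ∈ τ.
  V = {}: π^{-1}(V) = ∅ ∈ τ ✓.
  V = {[42=43]}: π^{-1}(V) = {42, 43} ∉ τ ✗.
  V = {[44=45]}: π^{-1}(V) = {44, 45} ∈ τ ✓.
  V = {[42=43], [44=45]}: π^{-1}(V) = {42, 43, 44, 45} ∈ τ ✓.
Open sets in the quotient: τ_Q = {{}, {[44=45]}, {[42=43], [44=45]}} (3 elements).


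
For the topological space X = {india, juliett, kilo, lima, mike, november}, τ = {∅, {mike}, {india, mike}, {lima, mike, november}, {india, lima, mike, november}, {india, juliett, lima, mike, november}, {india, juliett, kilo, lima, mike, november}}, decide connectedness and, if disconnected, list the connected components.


(X, τ) is connected.

Find clopen sets (U ∈ τ with X ∖ U ∈ τ):
  U = ∅, X ∖ U = {india, juliett, kilo, lima, mike, november} — both open, so U is clopen.
  U = {india, juliett, kilo, lima, mike, november}, X ∖ U = ∅ — both open, so U is clopen.
Only trivial clopens (∅ and X) exist, so (X, τ) is connected.
Compute connected components by grouping points that agree on all clopens:
  component: {india, juliett, kilo, lima, mike, november}


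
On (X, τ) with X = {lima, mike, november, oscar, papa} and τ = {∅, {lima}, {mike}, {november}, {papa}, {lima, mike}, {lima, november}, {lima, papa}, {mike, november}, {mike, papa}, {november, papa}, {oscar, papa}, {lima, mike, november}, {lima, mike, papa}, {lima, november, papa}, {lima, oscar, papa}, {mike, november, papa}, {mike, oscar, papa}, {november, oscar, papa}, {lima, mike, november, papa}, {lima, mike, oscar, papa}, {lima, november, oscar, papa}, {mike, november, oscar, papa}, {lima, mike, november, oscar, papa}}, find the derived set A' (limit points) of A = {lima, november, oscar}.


A' = ∅

For each x ∈ X, list the open sets U ∈ τ with x ∈ U, then check whether U ∩ (A ∖ {x}) ≠ ∅ for every such U.
  x = lima: open {lima} ∋ x has {lima} ∩ (A ∖ {lima}) = ∅, so x is NOT a limit point.
  x = mike: open {mike} ∋ x has {mike} ∩ (A ∖ {mike}) = ∅, so x is NOT a limit point.
  x = november: open {november} ∋ x has {november} ∩ (A ∖ {november}) = ∅, so x is NOT a limit point.
  x = oscar: open {oscar, papa} ∋ x has {oscar, papa} ∩ (A ∖ {oscar}) = ∅, so x is NOT a limit point.
  x = papa: open {papa} ∋ x has {papa} ∩ (A ∖ {papa}) = ∅, so x is NOT a limit point.
Collecting: A' = ∅.


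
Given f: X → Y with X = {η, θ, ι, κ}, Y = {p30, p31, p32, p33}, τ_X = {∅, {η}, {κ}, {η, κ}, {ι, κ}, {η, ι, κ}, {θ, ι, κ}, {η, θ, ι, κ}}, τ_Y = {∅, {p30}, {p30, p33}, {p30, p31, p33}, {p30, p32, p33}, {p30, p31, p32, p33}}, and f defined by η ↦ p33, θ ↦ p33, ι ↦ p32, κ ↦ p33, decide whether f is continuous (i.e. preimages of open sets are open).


f is NOT continuous.

Compute f^{-1}(U) for each U ∈ τ_Y:
  U = ∅: f^{-1}(U) = ∅ ∈ τ_X ✓.
  U = {p30}: f^{-1}(U) = ∅ ∈ τ_X ✓.
  U = {p30, p33}: f^{-1}(U) = {η, θ, κ} ∉ τ_X ✗.
  U = {p30, p31, p33}: f^{-1}(U) = {η, θ, κ} ∉ τ_X ✗.
  U = {p30, p32, p33}: f^{-1}(U) = {η, θ, ι, κ} ∈ τ_X ✓.
  U = {p30, p31, p32, p33}: f^{-1}(U) = {η, θ, ι, κ} ∈ τ_X ✓.
Found U = {p30, p33} with f^{-1}(U) = {η, θ, κ} not in τ_X. Therefore f is NOT continuous.


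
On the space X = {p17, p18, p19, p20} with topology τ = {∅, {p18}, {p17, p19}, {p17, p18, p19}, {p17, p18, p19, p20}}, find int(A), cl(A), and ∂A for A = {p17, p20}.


int(A) = ∅, cl(A) = {p17, p19, p20}, ∂A = {p17, p19, p20}.

Closed sets in (X, τ) are complements of opens:
  closed(X, τ) = {∅, {p20}, {p18, p20}, {p17, p19, p20}, {p17, p18, p19, p20}}.
int(A) = ⋃ {U ∈ τ : U ⊆ A}. Opens contained in A: ∅.
Taking the union of these: int(A) = ∅.
cl(A) = ⋂ {C closed : A ⊆ C}. Closed sets containing A: {p17, p19, p20}, {p17, p18, p19, p20}.
Intersecting these: cl(A) = {p17, p19, p20}.
∂A = cl(A) ∖ int(A) = {p17, p19, p20} ∖ ∅ = {p17, p19, p20}.


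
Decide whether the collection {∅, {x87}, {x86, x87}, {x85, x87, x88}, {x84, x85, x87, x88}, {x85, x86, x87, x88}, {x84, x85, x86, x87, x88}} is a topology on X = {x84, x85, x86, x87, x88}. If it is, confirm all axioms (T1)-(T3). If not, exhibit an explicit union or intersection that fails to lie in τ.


τ IS a topology on X.

Axiom (T1): ∅ ∈ τ? Yes; X ∈ τ? Yes.
Axiom (T2/T3): check pairwise unions and intersections of members of τ.
All pairwise intersections and unions checked — each lies in τ. Therefore τ satisfies (T1), (T2), (T3): it IS a topology on X.


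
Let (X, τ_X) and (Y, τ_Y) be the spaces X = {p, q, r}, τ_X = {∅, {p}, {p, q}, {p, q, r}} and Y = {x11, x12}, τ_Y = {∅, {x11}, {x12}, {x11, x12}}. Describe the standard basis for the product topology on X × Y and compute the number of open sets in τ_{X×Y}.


Basis B = {∅ × ∅, {p} × {x11}, {p} × {x12}, {p} × {x11, x12}, {p, q} × {x11}, {p, q} × {x12}, {p, q, r} × {x11}, {p, q, r} × {x12}, {p, q} × {x11, x12}, {p, q, r} × {x11, x12}}; |τ_{X×Y}| = 16.

Enumerate products U × V with U ∈ τ_X, V ∈ τ_Y (deduplicated):
  ∅ × ∅ = {} (∅)
  {p} × {x11} = {(p,x11)}
  {p} × {x12} = {(p,x12)}
  {p} × {x11, x12} = {(p,x11), (p,x12)}
  {p, q} × {x11} = {(p,x11), (q,x11)}
  {p, q} × {x12} = {(p,x12), (q,x12)}
  {p, q, r} × {x11} = {(p,x11), (q,x11), (r,x11)}
  {p, q, r} × {x12} = {(p,x12), (q,x12), (r,x12)}
  {p, q} × {x11, x12} = {(p,x11), (p,x12), (q,x11), (q,x12)}
  {p, q, r} × {x11, x12} = {(p,x11), (p,x12), (q,x11), (q,x12), (r,x11), (r,x12)}
These 10 distinct sets form the basis B.
Close under arbitrary unions to get τ_{X×Y}; counting gives |τ_{X×Y}| = 16.


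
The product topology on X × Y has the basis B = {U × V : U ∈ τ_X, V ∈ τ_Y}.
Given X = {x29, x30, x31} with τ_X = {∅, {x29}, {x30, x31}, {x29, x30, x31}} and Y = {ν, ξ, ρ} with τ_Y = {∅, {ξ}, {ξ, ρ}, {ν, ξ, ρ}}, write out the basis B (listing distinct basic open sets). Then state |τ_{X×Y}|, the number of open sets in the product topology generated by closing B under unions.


Basis B = {∅ × ∅, {x29} × {ξ}, {x29} × {ξ, ρ}, {x30, x31} × {ξ}, {x29} × {ν, ξ, ρ}, {x29, x30, x31} × {ξ}, {x30, x31} × {ξ, ρ}, {x29, x30, x31} × {ξ, ρ}, {x30, x31} × {ν, ξ, ρ}, {x29, x30, x31} × {ν, ξ, ρ}}; |τ_{X×Y}| = 16.

Enumerate products U × V with U ∈ τ_X, V ∈ τ_Y (deduplicated):
  ∅ × ∅ = {} (∅)
  {x29} × {ξ} = {(x29,ξ)}
  {x29} × {ξ, ρ} = {(x29,ξ), (x29,ρ)}
  {x30, x31} × {ξ} = {(x30,ξ), (x31,ξ)}
  {x29} × {ν, ξ, ρ} = {(x29,ν), (x29,ξ), (x29,ρ)}
  {x29, x30, x31} × {ξ} = {(x29,ξ), (x30,ξ), (x31,ξ)}
  {x30, x31} × {ξ, ρ} = {(x30,ξ), (x30,ρ), (x31,ξ), (x31,ρ)}
  {x29, x30, x31} × {ξ, ρ} = {(x29,ξ), (x29,ρ), (x30,ξ), (x30,ρ), (x31,ξ), (x31,ρ)}
  {x30, x31} × {ν, ξ, ρ} = {(x30,ν), (x30,ξ), (x30,ρ), (x31,ν), (x31,ξ), (x31,ρ)}
  {x29, x30, x31} × {ν, ξ, ρ} = {(x29,ν), (x29,ξ), (x29,ρ), (x30,ν), (x30,ξ), (x30,ρ), (x31,ν), (x31,ξ), (x31,ρ)}
These 10 distinct sets form the basis B.
Close under arbitrary unions to get τ_{X×Y}; counting gives |τ_{X×Y}| = 16.


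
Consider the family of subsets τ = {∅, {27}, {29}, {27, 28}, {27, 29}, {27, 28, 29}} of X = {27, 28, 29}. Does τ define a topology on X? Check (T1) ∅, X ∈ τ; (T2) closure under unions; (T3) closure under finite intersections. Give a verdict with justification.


τ IS a topology on X.

Axiom (T1): ∅ ∈ τ? Yes; X ∈ τ? Yes.
Axiom (T2/T3): check pairwise unions and intersections of members of τ.
All pairwise intersections and unions checked — each lies in τ. Therefore τ satisfies (T1), (T2), (T3): it IS a topology on X.


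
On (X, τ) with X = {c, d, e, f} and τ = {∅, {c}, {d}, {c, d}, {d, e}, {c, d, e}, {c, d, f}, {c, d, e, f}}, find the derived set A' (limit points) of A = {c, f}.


A' = {f}

For each x ∈ X, list the open sets U ∈ τ with x ∈ U, then check whether U ∩ (A ∖ {x}) ≠ ∅ for every such U.
  x = c: open {c} ∋ x has {c} ∩ (A ∖ {c}) = ∅, so x is NOT a limit point.
  x = d: open {d} ∋ x has {d} ∩ (A ∖ {d}) = ∅, so x is NOT a limit point.
  x = e: open {d, e} ∋ x has {d, e} ∩ (A ∖ {e}) = ∅, so x is NOT a limit point.
  x = f: opens ∋ x are {c, d, f}, {c, d, e, f}; each meets A ∖ {f}, so x IS a limit point.
Collecting: A' = {f}.


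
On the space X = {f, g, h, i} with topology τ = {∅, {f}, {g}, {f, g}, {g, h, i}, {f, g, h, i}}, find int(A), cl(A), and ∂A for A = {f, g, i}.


int(A) = {f, g}, cl(A) = {f, g, h, i}, ∂A = {h, i}.

Closed sets in (X, τ) are complements of opens:
  closed(X, τ) = {∅, {f}, {h, i}, {f, h, i}, {g, h, i}, {f, g, h, i}}.
int(A) = ⋃ {U ∈ τ : U ⊆ A}. Opens contained in A: ∅, {f}, {g}, {f, g}.
Taking the union of these: int(A) = {f, g}.
cl(A) = ⋂ {C closed : A ⊆ C}. Closed sets containing A: {f, g, h, i}.
Intersecting these: cl(A) = {f, g, h, i}.
∂A = cl(A) ∖ int(A) = {f, g, h, i} ∖ {f, g} = {h, i}.


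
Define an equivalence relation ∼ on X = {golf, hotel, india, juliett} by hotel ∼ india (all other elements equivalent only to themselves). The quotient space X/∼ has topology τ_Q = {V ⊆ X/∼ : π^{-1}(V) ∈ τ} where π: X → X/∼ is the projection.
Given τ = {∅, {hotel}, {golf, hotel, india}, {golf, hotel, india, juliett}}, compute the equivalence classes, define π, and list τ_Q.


X/∼ = {[golf], [hotel=india], [juliett]}; |τ_Q| = 3.

Equivalence classes: [golf], [hotel=india], [juliett].
Quotient map π: X → X/∼ sends golf ↦ [golf], hotel ↦ [hotel=india], india ↦ [hotel=india], juliett ↦ [juliett].
For each subset V ⊆ X/∼, compute π^{-1}(V) ⊆ X and check whether π^{-1}(V) ∈ τ. V is open in τ_Q iff π^{-1}(V) ∈ τ.
  V = {}: π^{-1}(V) = ∅ ∈ τ ✓.
  V = {[golf]}: π^{-1}(V) = {golf} ∉ τ ✗.
  V = {[hotel=india]}: π^{-1}(V) = {hotel, india} ∉ τ ✗.
  V = {[golf], [hotel=india]}: π^{-1}(V) = {golf, hotel, india} ∈ τ ✓.
  V = {[juliett]}: π^{-1}(V) = {juliett} ∉ τ ✗.
  V = {[golf], [juliett]}: π^{-1}(V) = {golf, juliett} ∉ τ ✗.
  V = {[hotel=india], [juliett]}: π^{-1}(V) = {hotel, india, juliett} ∉ τ ✗.
  V = {[golf], [hotel=india], [juliett]}: π^{-1}(V) = {golf, hotel, india, juliett} ∈ τ ✓.
Open sets in the quotient: τ_Q = {{}, {[golf], [hotel=india]}, {[golf], [hotel=india], [juliett]}} (3 elements).


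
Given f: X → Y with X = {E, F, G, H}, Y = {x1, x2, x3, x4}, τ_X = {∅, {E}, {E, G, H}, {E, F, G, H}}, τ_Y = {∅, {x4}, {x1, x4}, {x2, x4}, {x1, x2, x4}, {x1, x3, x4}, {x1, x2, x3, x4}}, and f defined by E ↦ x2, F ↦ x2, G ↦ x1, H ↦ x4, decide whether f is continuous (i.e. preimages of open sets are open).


f is NOT continuous.

Compute f^{-1}(U) for each U ∈ τ_Y:
  U = ∅: f^{-1}(U) = ∅ ∈ τ_X ✓.
  U = {x4}: f^{-1}(U) = {H} ∉ τ_X ✗.
  U = {x1, x4}: f^{-1}(U) = {G, H} ∉ τ_X ✗.
  U = {x2, x4}: f^{-1}(U) = {E, F, H} ∉ τ_X ✗.
  U = {x1, x2, x4}: f^{-1}(U) = {E, F, G, H} ∈ τ_X ✓.
  U = {x1, x3, x4}: f^{-1}(U) = {G, H} ∉ τ_X ✗.
  U = {x1, x2, x3, x4}: f^{-1}(U) = {E, F, G, H} ∈ τ_X ✓.
Found U = {x4} with f^{-1}(U) = {H} not in τ_X. Therefore f is NOT continuous.


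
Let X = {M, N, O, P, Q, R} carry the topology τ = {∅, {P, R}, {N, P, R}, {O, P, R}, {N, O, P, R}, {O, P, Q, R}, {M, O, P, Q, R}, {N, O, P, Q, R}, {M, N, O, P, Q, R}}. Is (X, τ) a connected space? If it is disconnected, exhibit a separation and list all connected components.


(X, τ) is connected.

Find clopen sets (U ∈ τ with X ∖ U ∈ τ):
  U = ∅, X ∖ U = {M, N, O, P, Q, R} — both open, so U is clopen.
  U = {M, N, O, P, Q, R}, X ∖ U = ∅ — both open, so U is clopen.
Only trivial clopens (∅ and X) exist, so (X, τ) is connected.
Compute connected components by grouping points that agree on all clopens:
  component: {M, N, O, P, Q, R}


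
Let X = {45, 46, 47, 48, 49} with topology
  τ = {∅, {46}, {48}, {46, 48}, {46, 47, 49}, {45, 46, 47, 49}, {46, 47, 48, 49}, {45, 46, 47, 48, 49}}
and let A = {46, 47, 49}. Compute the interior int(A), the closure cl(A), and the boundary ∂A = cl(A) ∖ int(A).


int(A) = {46, 47, 49}, cl(A) = {45, 46, 47, 49}, ∂A = {45}.

Closed sets in (X, τ) are complements of opens:
  closed(X, τ) = {∅, {45}, {48}, {45, 48}, {45, 47, 49}, {45, 46, 47, 49}, {45, 47, 48, 49}, {45, 46, 47, 48, 49}}.
int(A) = ⋃ {U ∈ τ : U ⊆ A}. Opens contained in A: ∅, {46}, {46, 47, 49}.
Taking the union of these: int(A) = {46, 47, 49}.
cl(A) = ⋂ {C closed : A ⊆ C}. Closed sets containing A: {45, 46, 47, 49}, {45, 46, 47, 48, 49}.
Intersecting these: cl(A) = {45, 46, 47, 49}.
∂A = cl(A) ∖ int(A) = {45, 46, 47, 49} ∖ {46, 47, 49} = {45}.


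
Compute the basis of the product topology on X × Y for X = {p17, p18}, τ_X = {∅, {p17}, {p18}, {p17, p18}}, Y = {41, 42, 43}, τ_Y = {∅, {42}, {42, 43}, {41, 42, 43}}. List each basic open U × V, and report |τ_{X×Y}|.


Basis B = {∅ × ∅, {p17} × {42}, {p18} × {42}, {p17} × {42, 43}, {p17, p18} × {42}, {p18} × {42, 43}, {p17} × {41, 42, 43}, {p18} × {41, 42, 43}, {p17, p18} × {42, 43}, {p17, p18} × {41, 42, 43}}; |τ_{X×Y}| = 16.

Enumerate products U × V with U ∈ τ_X, V ∈ τ_Y (deduplicated):
  ∅ × ∅ = {} (∅)
  {p17} × {42} = {(p17,42)}
  {p18} × {42} = {(p18,42)}
  {p17} × {42, 43} = {(p17,42), (p17,43)}
  {p17, p18} × {42} = {(p17,42), (p18,42)}
  {p18} × {42, 43} = {(p18,42), (p18,43)}
  {p17} × {41, 42, 43} = {(p17,41), (p17,42), (p17,43)}
  {p18} × {41, 42, 43} = {(p18,41), (p18,42), (p18,43)}
  {p17, p18} × {42, 43} = {(p17,42), (p17,43), (p18,42), (p18,43)}
  {p17, p18} × {41, 42, 43} = {(p17,41), (p17,42), (p17,43), (p18,41), (p18,42), (p18,43)}
These 10 distinct sets form the basis B.
Close under arbitrary unions to get τ_{X×Y}; counting gives |τ_{X×Y}| = 16.


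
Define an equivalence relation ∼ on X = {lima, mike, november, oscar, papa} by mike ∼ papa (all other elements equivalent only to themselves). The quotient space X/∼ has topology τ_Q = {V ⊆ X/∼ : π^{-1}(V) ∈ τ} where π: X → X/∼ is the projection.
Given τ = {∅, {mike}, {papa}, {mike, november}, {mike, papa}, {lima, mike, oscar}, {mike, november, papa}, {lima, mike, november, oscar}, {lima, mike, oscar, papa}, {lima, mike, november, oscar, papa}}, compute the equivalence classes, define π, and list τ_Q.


X/∼ = {[lima], [mike=papa], [november], [oscar]}; |τ_Q| = 5.

Equivalence classes: [lima], [mike=papa], [november], [oscar].
Quotient map π: X → X/∼ sends lima ↦ [lima], mike ↦ [mike=papa], november ↦ [november], oscar ↦ [oscar], papa ↦ [mike=papa].
For each subset V ⊆ X/∼, compute π^{-1}(V) ⊆ X and check whether π^{-1}(V) ∈ τ. V is open in τ_Q iff π^{-1}(V) ∈ τ.
  V = {}: π^{-1}(V) = ∅ ∈ τ ✓.
  V = {[lima]}: π^{-1}(V) = {lima} ∉ τ ✗.
  V = {[mike=papa]}: π^{-1}(V) = {mike, papa} ∈ τ ✓.
  V = {[lima], [mike=papa]}: π^{-1}(V) = {lima, mike, papa} ∉ τ ✗.
  V = {[november]}: π^{-1}(V) = {november} ∉ τ ✗.
  V = {[lima], [november]}: π^{-1}(V) = {lima, november} ∉ τ ✗.
  V = {[mike=papa], [november]}: π^{-1}(V) = {mike, november, papa} ∈ τ ✓.
  V = {[lima], [mike=papa], [november]}: π^{-1}(V) = {lima, mike, november, papa} ∉ τ ✗.
  V = {[oscar]}: π^{-1}(V) = {oscar} ∉ τ ✗.
  V = {[lima], [oscar]}: π^{-1}(V) = {lima, oscar} ∉ τ ✗.
  V = {[mike=papa], [oscar]}: π^{-1}(V) = {mike, oscar, papa} ∉ τ ✗.
  V = {[lima], [mike=papa], [oscar]}: π^{-1}(V) = {lima, mike, oscar, papa} ∈ τ ✓.
  V = {[november], [oscar]}: π^{-1}(V) = {november, oscar} ∉ τ ✗.
  V = {[lima], [november], [oscar]}: π^{-1}(V) = {lima, november, oscar} ∉ τ ✗.
  V = {[mike=papa], [november], [oscar]}: π^{-1}(V) = {mike, november, oscar, papa} ∉ τ ✗.
  V = {[lima], [mike=papa], [november], [oscar]}: π^{-1}(V) = {lima, mike, november, oscar, papa} ∈ τ ✓.
Open sets in the quotient: τ_Q = {{}, {[mike=papa]}, {[mike=papa], [november]}, {[lima], [mike=papa], [oscar]}, {[lima], [mike=papa], [november], [oscar]}} (5 elements).


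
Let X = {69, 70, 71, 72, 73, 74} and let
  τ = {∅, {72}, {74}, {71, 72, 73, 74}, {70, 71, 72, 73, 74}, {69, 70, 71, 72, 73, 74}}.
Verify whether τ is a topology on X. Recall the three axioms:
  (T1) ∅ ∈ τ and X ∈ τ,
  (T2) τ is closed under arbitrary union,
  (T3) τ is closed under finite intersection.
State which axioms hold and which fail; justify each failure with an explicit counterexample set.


τ is NOT a topology on X.

Axiom (T1): ∅ ∈ τ? Yes; X ∈ τ? Yes.
Axiom (T2/T3): check pairwise unions and intersections of members of τ.
Counterexample for (T2): {72} ∪ {74} = {72, 74} ∉ τ. Therefore τ is NOT a topology.


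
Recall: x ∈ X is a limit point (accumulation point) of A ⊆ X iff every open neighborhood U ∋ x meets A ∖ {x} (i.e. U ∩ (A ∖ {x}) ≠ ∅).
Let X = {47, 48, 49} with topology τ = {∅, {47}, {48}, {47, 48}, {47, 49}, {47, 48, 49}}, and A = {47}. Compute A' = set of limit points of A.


A' = {49}

For each x ∈ X, list the open sets U ∈ τ with x ∈ U, then check whether U ∩ (A ∖ {x}) ≠ ∅ for every such U.
  x = 47: open {47} ∋ x has {47} ∩ (A ∖ {47}) = ∅, so x is NOT a limit point.
  x = 48: open {48} ∋ x has {48} ∩ (A ∖ {48}) = ∅, so x is NOT a limit point.
  x = 49: opens ∋ x are {47, 49}, {47, 48, 49}; each meets A ∖ {49}, so x IS a limit point.
Collecting: A' = {49}.


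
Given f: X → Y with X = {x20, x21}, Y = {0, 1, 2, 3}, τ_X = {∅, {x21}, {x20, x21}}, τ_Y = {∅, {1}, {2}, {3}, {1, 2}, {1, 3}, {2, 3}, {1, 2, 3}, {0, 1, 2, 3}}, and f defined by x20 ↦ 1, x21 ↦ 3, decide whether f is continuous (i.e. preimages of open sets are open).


f is NOT continuous.

Compute f^{-1}(U) for each U ∈ τ_Y:
  U = ∅: f^{-1}(U) = ∅ ∈ τ_X ✓.
  U = {1}: f^{-1}(U) = {x20} ∉ τ_X ✗.
  U = {2}: f^{-1}(U) = ∅ ∈ τ_X ✓.
  U = {3}: f^{-1}(U) = {x21} ∈ τ_X ✓.
  U = {1, 2}: f^{-1}(U) = {x20} ∉ τ_X ✗.
  U = {1, 3}: f^{-1}(U) = {x20, x21} ∈ τ_X ✓.
  U = {2, 3}: f^{-1}(U) = {x21} ∈ τ_X ✓.
  U = {1, 2, 3}: f^{-1}(U) = {x20, x21} ∈ τ_X ✓.
  U = {0, 1, 2, 3}: f^{-1}(U) = {x20, x21} ∈ τ_X ✓.
Found U = {1} with f^{-1}(U) = {x20} not in τ_X. Therefore f is NOT continuous.


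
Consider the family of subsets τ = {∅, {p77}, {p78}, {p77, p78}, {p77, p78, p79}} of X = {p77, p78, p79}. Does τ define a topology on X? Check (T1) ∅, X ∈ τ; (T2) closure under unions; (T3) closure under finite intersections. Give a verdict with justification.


τ IS a topology on X.

Axiom (T1): ∅ ∈ τ? Yes; X ∈ τ? Yes.
Axiom (T2/T3): check pairwise unions and intersections of members of τ.
All pairwise intersections and unions checked — each lies in τ. Therefore τ satisfies (T1), (T2), (T3): it IS a topology on X.


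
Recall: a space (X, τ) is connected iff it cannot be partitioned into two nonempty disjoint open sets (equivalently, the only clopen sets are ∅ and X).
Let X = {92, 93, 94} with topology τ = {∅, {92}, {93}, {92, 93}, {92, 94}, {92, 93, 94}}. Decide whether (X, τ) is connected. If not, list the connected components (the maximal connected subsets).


(X, τ) is disconnected; components = [{93}, {92, 94}].

Find clopen sets (U ∈ τ with X ∖ U ∈ τ):
  U = ∅, X ∖ U = {92, 93, 94} — both open, so U is clopen.
  U = {93}, X ∖ U = {92, 94} — both open, so U is clopen.
  U = {92, 94}, X ∖ U = {93} — both open, so U is clopen.
  U = {92, 93, 94}, X ∖ U = ∅ — both open, so U is clopen.
Nontrivial clopen(s) exist: e.g. {92, 94}. So (X, τ) is disconnected.
Compute connected components by grouping points that agree on all clopens:
  component: {93}
  component: {92, 94}


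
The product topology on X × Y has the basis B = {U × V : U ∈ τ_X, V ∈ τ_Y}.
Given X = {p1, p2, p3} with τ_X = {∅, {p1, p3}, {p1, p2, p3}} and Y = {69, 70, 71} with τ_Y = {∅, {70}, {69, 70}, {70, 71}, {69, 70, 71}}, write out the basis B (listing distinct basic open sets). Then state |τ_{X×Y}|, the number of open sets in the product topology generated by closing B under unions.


Basis B = {∅ × ∅, {p1, p3} × {70}, {p1, p2, p3} × {70}, {p1, p3} × {69, 70}, {p1, p3} × {70, 71}, {p1, p3} × {69, 70, 71}, {p1, p2, p3} × {69, 70}, {p1, p2, p3} × {70, 71}, {p1, p2, p3} × {69, 70, 71}}; |τ_{X×Y}| = 14.

Enumerate products U × V with U ∈ τ_X, V ∈ τ_Y (deduplicated):
  ∅ × ∅ = {} (∅)
  {p1, p3} × {70} = {(p1,70), (p3,70)}
  {p1, p2, p3} × {70} = {(p1,70), (p2,70), (p3,70)}
  {p1, p3} × {69, 70} = {(p1,69), (p1,70), (p3,69), (p3,70)}
  {p1, p3} × {70, 71} = {(p1,70), (p1,71), (p3,70), (p3,71)}
  {p1, p3} × {69, 70, 71} = {(p1,69), (p1,70), (p1,71), (p3,69), (p3,70), (p3,71)}
  {p1, p2, p3} × {69, 70} = {(p1,69), (p1,70), (p2,69), (p2,70), (p3,69), (p3,70)}
  {p1, p2, p3} × {70, 71} = {(p1,70), (p1,71), (p2,70), (p2,71), (p3,70), (p3,71)}
  {p1, p2, p3} × {69, 70, 71} = {(p1,69), (p1,70), (p1,71), (p2,69), (p2,70), (p2,71), (p3,69), (p3,70), (p3,71)}
These 9 distinct sets form the basis B.
Close under arbitrary unions to get τ_{X×Y}; counting gives |τ_{X×Y}| = 14.


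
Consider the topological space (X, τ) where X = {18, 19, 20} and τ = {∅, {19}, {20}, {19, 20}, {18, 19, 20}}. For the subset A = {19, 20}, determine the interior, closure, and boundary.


int(A) = {19, 20}, cl(A) = {18, 19, 20}, ∂A = {18}.

Closed sets in (X, τ) are complements of opens:
  closed(X, τ) = {∅, {18}, {18, 19}, {18, 20}, {18, 19, 20}}.
int(A) = ⋃ {U ∈ τ : U ⊆ A}. Opens contained in A: ∅, {19}, {20}, {19, 20}.
Taking the union of these: int(A) = {19, 20}.
cl(A) = ⋂ {C closed : A ⊆ C}. Closed sets containing A: {18, 19, 20}.
Intersecting these: cl(A) = {18, 19, 20}.
∂A = cl(A) ∖ int(A) = {18, 19, 20} ∖ {19, 20} = {18}.


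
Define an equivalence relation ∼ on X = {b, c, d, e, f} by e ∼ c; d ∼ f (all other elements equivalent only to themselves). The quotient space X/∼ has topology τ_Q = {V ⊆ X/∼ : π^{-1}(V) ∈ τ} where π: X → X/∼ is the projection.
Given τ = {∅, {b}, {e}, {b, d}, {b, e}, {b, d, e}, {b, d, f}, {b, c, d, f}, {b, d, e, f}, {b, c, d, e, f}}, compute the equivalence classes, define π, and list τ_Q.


X/∼ = {[b], [c=e], [d=f]}; |τ_Q| = 4.

Equivalence classes: [b], [c=e], [d=f].
Quotient map π: X → X/∼ sends b ↦ [b], c ↦ [c=e], d ↦ [d=f], e ↦ [c=e], f ↦ [d=f].
For each subset V ⊆ X/∼, compute π^{-1}(V) ⊆ X and check whether π^{-1}(V) ∈ τ. V is open in τ_Q iff π^{-1}(V) ∈ τ.
  V = {}: π^{-1}(V) = ∅ ∈ τ ✓.
  V = {[b]}: π^{-1}(V) = {b} ∈ τ ✓.
  V = {[c=e]}: π^{-1}(V) = {c, e} ∉ τ ✗.
  V = {[b], [c=e]}: π^{-1}(V) = {b, c, e} ∉ τ ✗.
  V = {[d=f]}: π^{-1}(V) = {d, f} ∉ τ ✗.
  V = {[b], [d=f]}: π^{-1}(V) = {b, d, f} ∈ τ ✓.
  V = {[c=e], [d=f]}: π^{-1}(V) = {c, d, e, f} ∉ τ ✗.
  V = {[b], [c=e], [d=f]}: π^{-1}(V) = {b, c, d, e, f} ∈ τ ✓.
Open sets in the quotient: τ_Q = {{}, {[b]}, {[b], [d=f]}, {[b], [c=e], [d=f]}} (4 elements).


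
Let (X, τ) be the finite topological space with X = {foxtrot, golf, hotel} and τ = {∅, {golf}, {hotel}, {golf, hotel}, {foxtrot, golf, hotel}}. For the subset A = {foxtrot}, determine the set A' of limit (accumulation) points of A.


A' = ∅

For each x ∈ X, list the open sets U ∈ τ with x ∈ U, then check whether U ∩ (A ∖ {x}) ≠ ∅ for every such U.
  x = foxtrot: open {foxtrot, golf, hotel} ∋ x has {foxtrot, golf, hotel} ∩ (A ∖ {foxtrot}) = ∅, so x is NOT a limit point.
  x = golf: open {golf} ∋ x has {golf} ∩ (A ∖ {golf}) = ∅, so x is NOT a limit point.
  x = hotel: open {hotel} ∋ x has {hotel} ∩ (A ∖ {hotel}) = ∅, so x is NOT a limit point.
Collecting: A' = ∅.


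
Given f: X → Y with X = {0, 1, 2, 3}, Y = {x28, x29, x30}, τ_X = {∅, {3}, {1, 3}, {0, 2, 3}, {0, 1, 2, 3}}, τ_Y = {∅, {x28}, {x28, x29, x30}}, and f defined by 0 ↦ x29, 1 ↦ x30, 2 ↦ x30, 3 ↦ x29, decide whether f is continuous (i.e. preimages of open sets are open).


f IS continuous.

Compute f^{-1}(U) for each U ∈ τ_Y:
  U = ∅: f^{-1}(U) = ∅ ∈ τ_X ✓.
  U = {x28}: f^{-1}(U) = ∅ ∈ τ_X ✓.
  U = {x28, x29, x30}: f^{-1}(U) = {0, 1, 2, 3} ∈ τ_X ✓.
Every preimage lies in τ_X, so f IS continuous.


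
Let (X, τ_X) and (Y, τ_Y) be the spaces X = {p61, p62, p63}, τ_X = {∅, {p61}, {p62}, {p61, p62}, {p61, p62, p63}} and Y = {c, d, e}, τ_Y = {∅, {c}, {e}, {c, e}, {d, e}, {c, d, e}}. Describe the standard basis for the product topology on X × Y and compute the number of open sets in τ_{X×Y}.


Basis B = {∅ × ∅, {p61} × {c}, {p61} × {e}, {p62} × {c}, {p62} × {e}, {p61} × {c, e}, {p61, p62} × {c}, {p61} × {d, e}, {p61, p62} × {e}, {p62} × {c, e}, {p62} × {d, e}, {p61} × {c, d, e}, {p61, p62, p63} × {c}, {p61, p62, p63} × {e}, {p62} × {c, d, e}, {p61, p62} × {c, e}, {p61, p62} × {d, e}, {p61, p62} × {c, d, e}, {p61, p62, p63} × {c, e}, {p61, p62, p63} × {d, e}, {p61, p62, p63} × {c, d, e}}; |τ_{X×Y}| = 70.

Enumerate products U × V with U ∈ τ_X, V ∈ τ_Y (deduplicated):
  ∅ × ∅ = {} (∅)
  {p61} × {c} = {(p61,c)}
  {p61} × {e} = {(p61,e)}
  {p62} × {c} = {(p62,c)}
  {p62} × {e} = {(p62,e)}
  {p61} × {c, e} = {(p61,c), (p61,e)}
  {p61, p62} × {c} = {(p61,c), (p62,c)}
  {p61} × {d, e} = {(p61,d), (p61,e)}
  {p61, p62} × {e} = {(p61,e), (p62,e)}
  {p62} × {c, e} = {(p62,c), (p62,e)}
  {p62} × {d, e} = {(p62,d), (p62,e)}
  {p61} × {c, d, e} = {(p61,c), (p61,d), (p61,e)}
  {p61, p62, p63} × {c} = {(p61,c), (p62,c), (p63,c)}
  {p61, p62, p63} × {e} = {(p61,e), (p62,e), (p63,e)}
  {p62} × {c, d, e} = {(p62,c), (p62,d), (p62,e)}
  {p61, p62} × {c, e} = {(p61,c), (p61,e), (p62,c), (p62,e)}
  {p61, p62} × {d, e} = {(p61,d), (p61,e), (p62,d), (p62,e)}
  {p61, p62} × {c, d, e} = {(p61,c), (p61,d), (p61,e), (p62,c), (p62,d), (p62,e)}
  {p61, p62, p63} × {c, e} = {(p61,c), (p61,e), (p62,c), (p62,e), (p63,c), (p63,e)}
  {p61, p62, p63} × {d, e} = {(p61,d), (p61,e), (p62,d), (p62,e), (p63,d), (p63,e)}
  {p61, p62, p63} × {c, d, e} = {(p61,c), (p61,d), (p61,e), (p62,c), (p62,d), (p62,e), (p63,c), (p63,d), (p63,e)}
These 21 distinct sets form the basis B.
Close under arbitrary unions to get τ_{X×Y}; counting gives |τ_{X×Y}| = 70.


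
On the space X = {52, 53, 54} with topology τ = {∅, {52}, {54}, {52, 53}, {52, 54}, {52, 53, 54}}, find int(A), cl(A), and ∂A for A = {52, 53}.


int(A) = {52, 53}, cl(A) = {52, 53}, ∂A = ∅.

Closed sets in (X, τ) are complements of opens:
  closed(X, τ) = {∅, {53}, {54}, {52, 53}, {53, 54}, {52, 53, 54}}.
int(A) = ⋃ {U ∈ τ : U ⊆ A}. Opens contained in A: ∅, {52}, {52, 53}.
Taking the union of these: int(A) = {52, 53}.
cl(A) = ⋂ {C closed : A ⊆ C}. Closed sets containing A: {52, 53}, {52, 53, 54}.
Intersecting these: cl(A) = {52, 53}.
∂A = cl(A) ∖ int(A) = {52, 53} ∖ {52, 53} = ∅.


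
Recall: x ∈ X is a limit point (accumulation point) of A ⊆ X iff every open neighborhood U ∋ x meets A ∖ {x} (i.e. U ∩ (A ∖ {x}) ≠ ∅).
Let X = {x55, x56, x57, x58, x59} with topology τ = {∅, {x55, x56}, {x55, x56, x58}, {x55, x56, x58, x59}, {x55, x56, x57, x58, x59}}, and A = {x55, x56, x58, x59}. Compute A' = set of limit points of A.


A' = {x55, x56, x57, x58, x59}

For each x ∈ X, list the open sets U ∈ τ with x ∈ U, then check whether U ∩ (A ∖ {x}) ≠ ∅ for every such U.
  x = x55: opens ∋ x are {x55, x56}, {x55, x56, x58}, {x55, x56, x58, x59}, {x55, x56, x57, x58, x59}; each meets A ∖ {x55}, so x IS a limit point.
  x = x56: opens ∋ x are {x55, x56}, {x55, x56, x58}, {x55, x56, x58, x59}, {x55, x56, x57, x58, x59}; each meets A ∖ {x56}, so x IS a limit point.
  x = x57: opens ∋ x are {x55, x56, x57, x58, x59}; each meets A ∖ {x57}, so x IS a limit point.
  x = x58: opens ∋ x are {x55, x56, x58}, {x55, x56, x58, x59}, {x55, x56, x57, x58, x59}; each meets A ∖ {x58}, so x IS a limit point.
  x = x59: opens ∋ x are {x55, x56, x58, x59}, {x55, x56, x57, x58, x59}; each meets A ∖ {x59}, so x IS a limit point.
Collecting: A' = {x55, x56, x57, x58, x59}.


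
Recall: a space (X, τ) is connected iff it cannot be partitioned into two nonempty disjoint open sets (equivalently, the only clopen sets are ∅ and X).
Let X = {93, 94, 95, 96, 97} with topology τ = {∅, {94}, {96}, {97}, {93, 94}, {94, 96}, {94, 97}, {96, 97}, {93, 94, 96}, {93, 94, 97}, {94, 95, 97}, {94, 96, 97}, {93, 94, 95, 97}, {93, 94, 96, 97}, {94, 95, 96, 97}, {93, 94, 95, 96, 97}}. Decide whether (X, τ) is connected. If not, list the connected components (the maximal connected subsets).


(X, τ) is disconnected; components = [{96}, {93, 94, 95, 97}].

Find clopen sets (U ∈ τ with X ∖ U ∈ τ):
  U = ∅, X ∖ U = {93, 94, 95, 96, 97} — both open, so U is clopen.
  U = {96}, X ∖ U = {93, 94, 95, 97} — both open, so U is clopen.
  U = {93, 94, 95, 97}, X ∖ U = {96} — both open, so U is clopen.
  U = {93, 94, 95, 96, 97}, X ∖ U = ∅ — both open, so U is clopen.
Nontrivial clopen(s) exist: e.g. {93, 94, 95, 97}. So (X, τ) is disconnected.
Compute connected components by grouping points that agree on all clopens:
  component: {96}
  component: {93, 94, 95, 97}


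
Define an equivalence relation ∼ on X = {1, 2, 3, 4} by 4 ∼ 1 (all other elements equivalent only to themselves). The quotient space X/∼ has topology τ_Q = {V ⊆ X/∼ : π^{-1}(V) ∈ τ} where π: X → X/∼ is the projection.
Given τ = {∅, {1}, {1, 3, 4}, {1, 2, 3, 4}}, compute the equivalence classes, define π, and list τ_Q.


X/∼ = {[1=4], [2], [3]}; |τ_Q| = 3.

Equivalence classes: [1=4], [2], [3].
Quotient map π: X → X/∼ sends 1 ↦ [1=4], 2 ↦ [2], 3 ↦ [3], 4 ↦ [1=4].
For each subset V ⊆ X/∼, compute π^{-1}(V) ⊆ X and check whether π^{-1}(V) ∈ τ. V is open in τ_Q iff π^{-1}(V) ∈ τ.
  V = {}: π^{-1}(V) = ∅ ∈ τ ✓.
  V = {[1=4]}: π^{-1}(V) = {1, 4} ∉ τ ✗.
  V = {[2]}: π^{-1}(V) = {2} ∉ τ ✗.
  V = {[1=4], [2]}: π^{-1}(V) = {1, 2, 4} ∉ τ ✗.
  V = {[3]}: π^{-1}(V) = {3} ∉ τ ✗.
  V = {[1=4], [3]}: π^{-1}(V) = {1, 3, 4} ∈ τ ✓.
  V = {[2], [3]}: π^{-1}(V) = {2, 3} ∉ τ ✗.
  V = {[1=4], [2], [3]}: π^{-1}(V) = {1, 2, 3, 4} ∈ τ ✓.
Open sets in the quotient: τ_Q = {{}, {[1=4], [3]}, {[1=4], [2], [3]}} (3 elements).


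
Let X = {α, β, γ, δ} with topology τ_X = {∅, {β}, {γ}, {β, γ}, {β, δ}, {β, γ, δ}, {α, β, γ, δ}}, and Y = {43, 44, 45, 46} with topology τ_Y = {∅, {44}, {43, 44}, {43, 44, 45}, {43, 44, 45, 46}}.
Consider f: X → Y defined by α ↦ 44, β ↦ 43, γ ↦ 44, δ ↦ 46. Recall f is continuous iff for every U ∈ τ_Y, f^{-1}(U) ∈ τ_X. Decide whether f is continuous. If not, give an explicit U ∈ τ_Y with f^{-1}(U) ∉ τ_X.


f is NOT continuous.

Compute f^{-1}(U) for each U ∈ τ_Y:
  U = ∅: f^{-1}(U) = ∅ ∈ τ_X ✓.
  U = {44}: f^{-1}(U) = {α, γ} ∉ τ_X ✗.
  U = {43, 44}: f^{-1}(U) = {α, β, γ} ∉ τ_X ✗.
  U = {43, 44, 45}: f^{-1}(U) = {α, β, γ} ∉ τ_X ✗.
  U = {43, 44, 45, 46}: f^{-1}(U) = {α, β, γ, δ} ∈ τ_X ✓.
Found U = {44} with f^{-1}(U) = {α, γ} not in τ_X. Therefore f is NOT continuous.


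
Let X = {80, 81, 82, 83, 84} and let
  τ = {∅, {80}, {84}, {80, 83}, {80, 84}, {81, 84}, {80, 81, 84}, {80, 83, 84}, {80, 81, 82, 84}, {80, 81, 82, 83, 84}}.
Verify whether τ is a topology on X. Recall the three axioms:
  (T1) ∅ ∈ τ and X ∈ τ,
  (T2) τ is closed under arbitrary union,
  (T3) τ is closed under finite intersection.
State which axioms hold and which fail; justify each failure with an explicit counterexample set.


τ is NOT a topology on X.

Axiom (T1): ∅ ∈ τ? Yes; X ∈ τ? Yes.
Axiom (T2/T3): check pairwise unions and intersections of members of τ.
Counterexample for (T2): {80, 83} ∪ {81, 84} = {80, 81, 83, 84} ∉ τ. Therefore τ is NOT a topology.


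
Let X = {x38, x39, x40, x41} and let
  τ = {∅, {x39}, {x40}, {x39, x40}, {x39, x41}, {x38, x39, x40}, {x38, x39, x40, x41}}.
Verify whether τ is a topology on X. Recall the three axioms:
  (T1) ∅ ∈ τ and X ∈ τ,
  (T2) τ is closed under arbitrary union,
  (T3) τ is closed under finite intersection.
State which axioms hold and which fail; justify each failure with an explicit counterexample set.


τ is NOT a topology on X.

Axiom (T1): ∅ ∈ τ? Yes; X ∈ τ? Yes.
Axiom (T2/T3): check pairwise unions and intersections of members of τ.
Counterexample for (T2): {x40} ∪ {x39, x41} = {x39, x40, x41} ∉ τ. Therefore τ is NOT a topology.


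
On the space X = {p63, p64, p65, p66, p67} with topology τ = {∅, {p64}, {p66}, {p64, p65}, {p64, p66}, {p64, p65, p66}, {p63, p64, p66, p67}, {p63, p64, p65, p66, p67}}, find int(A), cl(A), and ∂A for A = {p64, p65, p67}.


int(A) = {p64, p65}, cl(A) = {p63, p64, p65, p67}, ∂A = {p63, p67}.

Closed sets in (X, τ) are complements of opens:
  closed(X, τ) = {∅, {p65}, {p63, p67}, {p63, p65, p67}, {p63, p66, p67}, {p63, p64, p65, p67}, {p63, p65, p66, p67}, {p63, p64, p65, p66, p67}}.
int(A) = ⋃ {U ∈ τ : U ⊆ A}. Opens contained in A: ∅, {p64}, {p64, p65}.
Taking the union of these: int(A) = {p64, p65}.
cl(A) = ⋂ {C closed : A ⊆ C}. Closed sets containing A: {p63, p64, p65, p67}, {p63, p64, p65, p66, p67}.
Intersecting these: cl(A) = {p63, p64, p65, p67}.
∂A = cl(A) ∖ int(A) = {p63, p64, p65, p67} ∖ {p64, p65} = {p63, p67}.


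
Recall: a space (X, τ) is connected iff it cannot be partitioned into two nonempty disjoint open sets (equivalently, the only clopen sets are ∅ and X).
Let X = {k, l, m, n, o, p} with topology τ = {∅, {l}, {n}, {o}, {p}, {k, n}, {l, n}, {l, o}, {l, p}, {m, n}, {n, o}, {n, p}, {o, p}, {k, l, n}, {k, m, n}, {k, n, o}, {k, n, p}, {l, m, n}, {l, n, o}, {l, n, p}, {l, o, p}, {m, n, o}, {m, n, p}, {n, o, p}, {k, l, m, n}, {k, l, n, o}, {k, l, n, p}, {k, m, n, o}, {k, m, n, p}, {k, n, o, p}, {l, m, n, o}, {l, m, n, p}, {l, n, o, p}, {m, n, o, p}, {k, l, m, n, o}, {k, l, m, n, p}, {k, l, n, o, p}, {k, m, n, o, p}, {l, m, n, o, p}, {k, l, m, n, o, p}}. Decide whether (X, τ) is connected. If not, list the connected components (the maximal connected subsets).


(X, τ) is disconnected; components = [{l}, {o}, {p}, {k, m, n}].

Find clopen sets (U ∈ τ with X ∖ U ∈ τ):
  U = ∅, X ∖ U = {k, l, m, n, o, p} — both open, so U is clopen.
  U = {l}, X ∖ U = {k, m, n, o, p} — both open, so U is clopen.
  U = {o}, X ∖ U = {k, l, m, n, p} — both open, so U is clopen.
  U = {p}, X ∖ U = {k, l, m, n, o} — both open, so U is clopen.
  U = {l, o}, X ∖ U = {k, m, n, p} — both open, so U is clopen.
  U = {l, p}, X ∖ U = {k, m, n, o} — both open, so U is clopen.
  U = {o, p}, X ∖ U = {k, l, m, n} — both open, so U is clopen.
  U = {k, m, n}, X ∖ U = {l, o, p} — both open, so U is clopen.
  U = {l, o, p}, X ∖ U = {k, m, n} — both open, so U is clopen.
  U = {k, l, m, n}, X ∖ U = {o, p} — both open, so U is clopen.
  U = {k, m, n, o}, X ∖ U = {l, p} — both open, so U is clopen.
  U = {k, m, n, p}, X ∖ U = {l, o} — both open, so U is clopen.
  U = {k, l, m, n, o}, X ∖ U = {p} — both open, so U is clopen.
  U = {k, l, m, n, p}, X ∖ U = {o} — both open, so U is clopen.
  U = {k, m, n, o, p}, X ∖ U = {l} — both open, so U is clopen.
  U = {k, l, m, n, o, p}, X ∖ U = ∅ — both open, so U is clopen.
Nontrivial clopen(s) exist: e.g. {k, m, n}. So (X, τ) is disconnected.
Compute connected components by grouping points that agree on all clopens:
  component: {l}
  component: {o}
  component: {p}
  component: {k, m, n}


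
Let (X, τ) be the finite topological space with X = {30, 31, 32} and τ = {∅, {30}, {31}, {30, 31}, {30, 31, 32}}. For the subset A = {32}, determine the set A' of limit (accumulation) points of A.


A' = ∅

For each x ∈ X, list the open sets U ∈ τ with x ∈ U, then check whether U ∩ (A ∖ {x}) ≠ ∅ for every such U.
  x = 30: open {30} ∋ x has {30} ∩ (A ∖ {30}) = ∅, so x is NOT a limit point.
  x = 31: open {31} ∋ x has {31} ∩ (A ∖ {31}) = ∅, so x is NOT a limit point.
  x = 32: open {30, 31, 32} ∋ x has {30, 31, 32} ∩ (A ∖ {32}) = ∅, so x is NOT a limit point.
Collecting: A' = ∅.


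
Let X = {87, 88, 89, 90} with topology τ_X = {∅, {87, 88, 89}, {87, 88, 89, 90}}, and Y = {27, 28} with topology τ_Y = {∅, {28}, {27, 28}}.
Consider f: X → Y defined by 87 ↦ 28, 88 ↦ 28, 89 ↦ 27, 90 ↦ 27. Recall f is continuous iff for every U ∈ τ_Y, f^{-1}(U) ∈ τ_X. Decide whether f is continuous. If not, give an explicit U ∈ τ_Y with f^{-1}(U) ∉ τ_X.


f is NOT continuous.

Compute f^{-1}(U) for each U ∈ τ_Y:
  U = ∅: f^{-1}(U) = ∅ ∈ τ_X ✓.
  U = {28}: f^{-1}(U) = {87, 88} ∉ τ_X ✗.
  U = {27, 28}: f^{-1}(U) = {87, 88, 89, 90} ∈ τ_X ✓.
Found U = {28} with f^{-1}(U) = {87, 88} not in τ_X. Therefore f is NOT continuous.


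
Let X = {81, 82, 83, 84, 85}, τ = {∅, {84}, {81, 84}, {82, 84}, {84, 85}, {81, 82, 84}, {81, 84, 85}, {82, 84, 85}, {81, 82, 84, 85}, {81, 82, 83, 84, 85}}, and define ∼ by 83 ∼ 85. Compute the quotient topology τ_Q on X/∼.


X/∼ = {[81], [82], [83=85], [84]}; |τ_Q| = 6.

Equivalence classes: [81], [82], [83=85], [84].
Quotient map π: X → X/∼ sends 81 ↦ [81], 82 ↦ [82], 83 ↦ [83=85], 84 ↦ [84], 85 ↦ [83=85].
For each subset V ⊆ X/∼, compute π^{-1}(V) ⊆ X and check whether π^{-1}(V) ∈ τ. V is open in τ_Q iff π^{-1}(V) ∈ τ.
  V = {}: π^{-1}(V) = ∅ ∈ τ ✓.
  V = {[81]}: π^{-1}(V) = {81} ∉ τ ✗.
  V = {[82]}: π^{-1}(V) = {82} ∉ τ ✗.
  V = {[81], [82]}: π^{-1}(V) = {81, 82} ∉ τ ✗.
  V = {[83=85]}: π^{-1}(V) = {83, 85} ∉ τ ✗.
  V = {[81], [83=85]}: π^{-1}(V) = {81, 83, 85} ∉ τ ✗.
  V = {[82], [83=85]}: π^{-1}(V) = {82, 83, 85} ∉ τ ✗.
  V = {[81], [82], [83=85]}: π^{-1}(V) = {81, 82, 83, 85} ∉ τ ✗.
  V = {[84]}: π^{-1}(V) = {84} ∈ τ ✓.
  V = {[81], [84]}: π^{-1}(V) = {81, 84} ∈ τ ✓.
  V = {[82], [84]}: π^{-1}(V) = {82, 84} ∈ τ ✓.
  V = {[81], [82], [84]}: π^{-1}(V) = {81, 82, 84} ∈ τ ✓.
  V = {[83=85], [84]}: π^{-1}(V) = {83, 84, 85} ∉ τ ✗.
  V = {[81], [83=85], [84]}: π^{-1}(V) = {81, 83, 84, 85} ∉ τ ✗.
  V = {[82], [83=85], [84]}: π^{-1}(V) = {82, 83, 84, 85} ∉ τ ✗.
  V = {[81], [82], [83=85], [84]}: π^{-1}(V) = {81, 82, 83, 84, 85} ∈ τ ✓.
Open sets in the quotient: τ_Q = {{}, {[84]}, {[81], [84]}, {[82], [84]}, {[81], [82], [84]}, {[81], [82], [83=85], [84]}} (6 elements).


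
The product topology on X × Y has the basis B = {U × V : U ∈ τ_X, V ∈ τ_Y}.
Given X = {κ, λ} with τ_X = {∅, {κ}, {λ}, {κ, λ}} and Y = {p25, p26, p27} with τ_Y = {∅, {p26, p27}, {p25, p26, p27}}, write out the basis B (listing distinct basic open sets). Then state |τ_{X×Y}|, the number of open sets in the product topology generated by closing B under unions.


Basis B = {∅ × ∅, {κ} × {p26, p27}, {λ} × {p26, p27}, {κ} × {p25, p26, p27}, {λ} × {p25, p26, p27}, {κ, λ} × {p26, p27}, {κ, λ} × {p25, p26, p27}}; |τ_{X×Y}| = 9.

Enumerate products U × V with U ∈ τ_X, V ∈ τ_Y (deduplicated):
  ∅ × ∅ = {} (∅)
  {κ} × {p26, p27} = {(κ,p26), (κ,p27)}
  {λ} × {p26, p27} = {(λ,p26), (λ,p27)}
  {κ} × {p25, p26, p27} = {(κ,p25), (κ,p26), (κ,p27)}
  {λ} × {p25, p26, p27} = {(λ,p25), (λ,p26), (λ,p27)}
  {κ, λ} × {p26, p27} = {(κ,p26), (κ,p27), (λ,p26), (λ,p27)}
  {κ, λ} × {p25, p26, p27} = {(κ,p25), (κ,p26), (κ,p27), (λ,p25), (λ,p26), (λ,p27)}
These 7 distinct sets form the basis B.
Close under arbitrary unions to get τ_{X×Y}; counting gives |τ_{X×Y}| = 9.
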